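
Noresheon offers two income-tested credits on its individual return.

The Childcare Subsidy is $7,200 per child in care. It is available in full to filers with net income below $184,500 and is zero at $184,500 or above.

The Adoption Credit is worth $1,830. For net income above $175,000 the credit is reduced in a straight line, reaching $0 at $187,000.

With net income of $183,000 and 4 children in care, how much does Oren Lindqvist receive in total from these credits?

$29,410

Childcare Subsidy: base = 4 × $7,200 = $28,800. $183,000 is below the $184,500 cutoff, so the full $28,800 applies.
Adoption Credit: $183,000 is $8,000 into a $12,000 phase-out range, leaving 4,000/12,000 of the credit: $1,830 × 4,000/12,000 = $610.
Total: $28,800 + $610 = $29,410.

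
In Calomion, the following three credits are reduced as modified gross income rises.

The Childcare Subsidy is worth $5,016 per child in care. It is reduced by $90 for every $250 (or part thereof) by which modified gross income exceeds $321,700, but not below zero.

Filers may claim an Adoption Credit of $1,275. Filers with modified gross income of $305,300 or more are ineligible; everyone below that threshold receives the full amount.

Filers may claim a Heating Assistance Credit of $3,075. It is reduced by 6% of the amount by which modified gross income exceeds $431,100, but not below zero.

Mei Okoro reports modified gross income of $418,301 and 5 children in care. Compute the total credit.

$3,075

Childcare Subsidy: base = 5 × $5,016 = $25,080. income exceeds $321,700 by $96,601 → 387 increments × $90 = $34,830 ≥ base, so the credit is $0.
Adoption Credit: $418,301 meets or exceeds the $305,300 cutoff, so the credit is $0.
Heating Assistance Credit: $418,301 is at or below the $431,100 threshold, so the full $3,075 applies.
Total: $0 + $0 + $3,075 = $3,075.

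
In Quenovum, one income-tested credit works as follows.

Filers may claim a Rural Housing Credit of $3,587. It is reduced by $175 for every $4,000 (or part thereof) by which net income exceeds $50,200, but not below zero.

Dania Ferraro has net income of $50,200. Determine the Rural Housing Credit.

Rural Housing Credit: $50,200 is at or below the $50,200 threshold, so the full $3,587 applies.

$3,587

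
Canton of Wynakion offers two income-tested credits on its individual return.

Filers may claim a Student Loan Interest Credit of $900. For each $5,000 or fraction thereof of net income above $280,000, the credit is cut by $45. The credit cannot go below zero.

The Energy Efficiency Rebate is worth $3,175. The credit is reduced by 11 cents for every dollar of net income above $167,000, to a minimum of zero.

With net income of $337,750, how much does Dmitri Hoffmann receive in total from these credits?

$360

Student Loan Interest Credit: income exceeds $280,000 by $57,750, which is 12 full-or-partial $5,000 increments; reduction = 12 × $45 = $540, leaving $360.
Energy Efficiency Rebate: 11% of the $170,750 excess over $167,000 is $18,782.50 ≥ base, so the credit is $0.
Total: $360 + $0 = $360.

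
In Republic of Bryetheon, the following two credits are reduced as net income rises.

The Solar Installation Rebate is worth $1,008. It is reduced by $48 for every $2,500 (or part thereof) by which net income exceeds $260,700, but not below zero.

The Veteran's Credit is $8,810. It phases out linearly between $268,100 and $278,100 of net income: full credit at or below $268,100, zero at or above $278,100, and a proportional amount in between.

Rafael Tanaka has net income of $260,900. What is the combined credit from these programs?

$9,770

Solar Installation Rebate: income exceeds $260,700 by $200, which is 1 full-or-partial $2,500 increment; reduction = 1 × $48 = $48, leaving $960.
Veteran's Credit: $260,900 is at or below the $268,100 threshold, so the full $8,810 applies.
Total: $960 + $8,810 = $9,770.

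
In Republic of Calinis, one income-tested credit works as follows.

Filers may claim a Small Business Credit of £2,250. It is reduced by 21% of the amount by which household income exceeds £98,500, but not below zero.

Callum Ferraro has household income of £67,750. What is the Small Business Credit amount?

Small Business Credit: £67,750 is at or below the £98,500 threshold, so the full £2,250 applies.

£2,250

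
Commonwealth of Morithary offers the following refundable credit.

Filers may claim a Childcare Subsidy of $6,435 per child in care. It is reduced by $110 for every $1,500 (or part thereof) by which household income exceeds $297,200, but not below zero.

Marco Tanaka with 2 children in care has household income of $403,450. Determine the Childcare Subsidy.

Childcare Subsidy: base = 2 × $6,435 = $12,870. income exceeds $297,200 by $106,250, which is 71 full-or-partial $1,500 increments; reduction = 71 × $110 = $7,810, leaving $5,060.

$5,060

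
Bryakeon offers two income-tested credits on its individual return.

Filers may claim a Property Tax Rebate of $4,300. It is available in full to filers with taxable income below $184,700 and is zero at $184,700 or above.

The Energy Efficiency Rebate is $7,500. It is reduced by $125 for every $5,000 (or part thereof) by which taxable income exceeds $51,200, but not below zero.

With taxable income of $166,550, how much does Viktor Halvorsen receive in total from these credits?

$8,800

Property Tax Rebate: $166,550 is below the $184,700 cutoff, so the full $4,300 applies.
Energy Efficiency Rebate: income exceeds $51,200 by $115,350, which is 24 full-or-partial $5,000 increments; reduction = 24 × $125 = $3,000, leaving $4,500.
Total: $4,300 + $4,500 = $8,800.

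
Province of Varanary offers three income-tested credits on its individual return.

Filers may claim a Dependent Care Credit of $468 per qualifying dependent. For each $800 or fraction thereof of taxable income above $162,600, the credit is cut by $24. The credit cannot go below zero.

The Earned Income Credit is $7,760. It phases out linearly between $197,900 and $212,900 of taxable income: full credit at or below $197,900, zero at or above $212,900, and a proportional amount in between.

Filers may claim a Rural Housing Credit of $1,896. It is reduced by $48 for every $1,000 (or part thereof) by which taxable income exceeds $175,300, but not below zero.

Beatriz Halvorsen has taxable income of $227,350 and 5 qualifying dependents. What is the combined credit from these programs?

$396

Dependent Care Credit: base = 5 × $468 = $2,340. income exceeds $162,600 by $64,750, which is 81 full-or-partial $800 increments; reduction = 81 × $24 = $1,944, leaving $396.
Earned Income Credit: $227,350 is at or above $212,900, so the credit is $0.
Rural Housing Credit: income exceeds $175,300 by $52,050 → 53 increments × $48 = $2,544 ≥ base, so the credit is $0.
Total: $396 + $0 + $0 = $396.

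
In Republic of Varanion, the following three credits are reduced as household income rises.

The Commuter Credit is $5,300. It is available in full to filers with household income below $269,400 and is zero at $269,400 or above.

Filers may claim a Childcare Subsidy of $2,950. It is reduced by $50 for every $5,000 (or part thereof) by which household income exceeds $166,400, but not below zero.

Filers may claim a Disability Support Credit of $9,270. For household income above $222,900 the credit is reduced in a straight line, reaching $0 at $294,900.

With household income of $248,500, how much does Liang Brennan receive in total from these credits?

$13,374

Commuter Credit: $248,500 is below the $269,400 cutoff, so the full $5,300 applies.
Childcare Subsidy: income exceeds $166,400 by $82,100, which is 17 full-or-partial $5,000 increments; reduction = 17 × $50 = $850, leaving $2,100.
Disability Support Credit: $248,500 is $25,600 into a $72,000 phase-out range, leaving 46,400/72,000 of the credit: $9,270 × 46,400/72,000 = $5,974.
Total: $5,300 + $2,100 + $5,974 = $13,374.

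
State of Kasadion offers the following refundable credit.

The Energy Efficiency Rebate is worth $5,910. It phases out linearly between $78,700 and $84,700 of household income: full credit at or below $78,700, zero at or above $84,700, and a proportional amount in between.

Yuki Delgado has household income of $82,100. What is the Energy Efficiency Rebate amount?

$2,561

Energy Efficiency Rebate: $82,100 is $3,400 into a $6,000 phase-out range, leaving 2,600/6,000 of the credit: $5,910 × 2,600/6,000 = $2,561.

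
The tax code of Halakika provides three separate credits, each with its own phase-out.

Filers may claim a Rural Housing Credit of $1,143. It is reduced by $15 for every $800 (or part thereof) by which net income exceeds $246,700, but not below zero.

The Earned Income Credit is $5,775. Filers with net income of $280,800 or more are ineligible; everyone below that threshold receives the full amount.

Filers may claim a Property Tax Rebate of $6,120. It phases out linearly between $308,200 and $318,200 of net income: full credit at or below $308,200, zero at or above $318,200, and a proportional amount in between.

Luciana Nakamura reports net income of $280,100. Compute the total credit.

Rural Housing Credit: income exceeds $246,700 by $33,400, which is 42 full-or-partial $800 increments; reduction = 42 × $15 = $630, leaving $513.
Earned Income Credit: $280,100 is below the $280,800 cutoff, so the full $5,775 applies.
Property Tax Rebate: $280,100 is at or below the $308,200 threshold, so the full $6,120 applies.
Total: $513 + $5,775 + $6,120 = $12,408.

$12,408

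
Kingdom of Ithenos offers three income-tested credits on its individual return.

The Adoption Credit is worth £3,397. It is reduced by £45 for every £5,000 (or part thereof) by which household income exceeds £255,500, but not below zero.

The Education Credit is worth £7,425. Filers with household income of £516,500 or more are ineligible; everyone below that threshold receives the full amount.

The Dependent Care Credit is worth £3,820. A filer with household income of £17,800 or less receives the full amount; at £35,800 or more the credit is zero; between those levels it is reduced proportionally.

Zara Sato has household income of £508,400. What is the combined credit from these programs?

£8,527

Adoption Credit: income exceeds £255,500 by £252,900, which is 51 full-or-partial £5,000 increments; reduction = 51 × £45 = £2,295, leaving £1,102.
Education Credit: £508,400 is below the £516,500 cutoff, so the full £7,425 applies.
Dependent Care Credit: £508,400 is at or above £35,800, so the credit is £0.
Total: £1,102 + £7,425 + £0 = £8,527.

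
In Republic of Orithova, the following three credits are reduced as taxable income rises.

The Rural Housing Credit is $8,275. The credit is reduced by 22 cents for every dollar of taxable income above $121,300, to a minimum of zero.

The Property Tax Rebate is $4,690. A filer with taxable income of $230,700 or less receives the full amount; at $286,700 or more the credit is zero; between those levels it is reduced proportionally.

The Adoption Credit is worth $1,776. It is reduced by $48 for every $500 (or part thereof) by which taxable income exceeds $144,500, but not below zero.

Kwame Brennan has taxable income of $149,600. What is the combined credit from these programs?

Rural Housing Credit: 22% of the $28,300 excess over $121,300 is $6,226; credit = $8,275 − $6,226 = $2,049.
Property Tax Rebate: $149,600 is at or below the $230,700 threshold, so the full $4,690 applies.
Adoption Credit: income exceeds $144,500 by $5,100, which is 11 full-or-partial $500 increments; reduction = 11 × $48 = $528, leaving $1,248.
Total: $2,049 + $4,690 + $1,248 = $7,987.

$7,987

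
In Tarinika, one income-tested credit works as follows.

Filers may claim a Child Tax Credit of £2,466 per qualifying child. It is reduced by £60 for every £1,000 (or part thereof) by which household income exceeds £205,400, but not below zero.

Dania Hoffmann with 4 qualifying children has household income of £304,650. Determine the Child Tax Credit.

£3,864

Child Tax Credit: base = 4 × £2,466 = £9,864. income exceeds £205,400 by £99,250, which is 100 full-or-partial £1,000 increments; reduction = 100 × £60 = £6,000, leaving £3,864.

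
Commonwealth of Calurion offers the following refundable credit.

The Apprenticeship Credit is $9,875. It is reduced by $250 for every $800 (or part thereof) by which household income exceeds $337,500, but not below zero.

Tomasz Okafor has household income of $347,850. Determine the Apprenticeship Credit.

$6,625

Apprenticeship Credit: income exceeds $337,500 by $10,350, which is 13 full-or-partial $800 increments; reduction = 13 × $250 = $3,250, leaving $6,625.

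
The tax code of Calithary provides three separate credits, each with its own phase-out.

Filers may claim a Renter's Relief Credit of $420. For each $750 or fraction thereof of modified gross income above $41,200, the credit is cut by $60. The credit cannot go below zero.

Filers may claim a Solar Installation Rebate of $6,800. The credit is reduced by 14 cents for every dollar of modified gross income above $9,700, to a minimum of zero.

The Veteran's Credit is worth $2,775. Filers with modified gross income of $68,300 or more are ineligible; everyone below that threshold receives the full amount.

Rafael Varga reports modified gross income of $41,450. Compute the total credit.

Renter's Relief Credit: income exceeds $41,200 by $250, which is 1 full-or-partial $750 increment; reduction = 1 × $60 = $60, leaving $360.
Solar Installation Rebate: 14% of the $31,750 excess over $9,700 is $4,445; credit = $6,800 − $4,445 = $2,355.
Veteran's Credit: $41,450 is below the $68,300 cutoff, so the full $2,775 applies.
Total: $360 + $2,355 + $2,775 = $5,490.

$5,490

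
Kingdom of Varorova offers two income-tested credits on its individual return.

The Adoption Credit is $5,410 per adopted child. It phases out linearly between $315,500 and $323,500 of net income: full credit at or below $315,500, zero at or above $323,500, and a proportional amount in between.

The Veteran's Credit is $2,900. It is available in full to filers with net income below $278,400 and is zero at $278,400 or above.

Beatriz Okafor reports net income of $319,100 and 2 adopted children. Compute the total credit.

Adoption Credit: base = 2 × $5,410 = $10,820. $319,100 is $3,600 into a $8,000 phase-out range, leaving 4,400/8,000 of the credit: $10,820 × 4,400/8,000 = $5,951.
Veteran's Credit: $319,100 meets or exceeds the $278,400 cutoff, so the credit is $0.
Total: $5,951 + $0 = $5,951.

$5,951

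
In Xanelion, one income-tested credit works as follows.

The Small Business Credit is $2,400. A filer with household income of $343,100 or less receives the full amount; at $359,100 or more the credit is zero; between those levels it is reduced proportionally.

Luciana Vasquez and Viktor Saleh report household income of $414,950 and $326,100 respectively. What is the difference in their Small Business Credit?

Luciana ($414,950): Small Business Credit: $414,950 is at or above $359,100, so the credit is $0.
Viktor ($326,100): Small Business Credit: $326,100 is at or below the $343,100 threshold, so the full $2,400 applies.
Difference: |$0 − $2,400| = $2,400.

$2,400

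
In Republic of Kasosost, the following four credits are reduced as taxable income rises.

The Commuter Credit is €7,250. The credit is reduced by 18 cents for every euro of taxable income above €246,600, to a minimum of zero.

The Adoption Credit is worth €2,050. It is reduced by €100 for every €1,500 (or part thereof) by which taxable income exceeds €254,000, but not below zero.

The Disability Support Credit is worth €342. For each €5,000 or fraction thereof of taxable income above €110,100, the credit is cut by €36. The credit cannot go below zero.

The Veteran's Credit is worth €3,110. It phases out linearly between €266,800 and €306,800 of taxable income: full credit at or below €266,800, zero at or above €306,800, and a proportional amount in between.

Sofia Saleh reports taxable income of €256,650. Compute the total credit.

€10,401

Commuter Credit: 18% of the €10,050 excess over €246,600 is €1,809; credit = €7,250 − €1,809 = €5,441.
Adoption Credit: income exceeds €254,000 by €2,650, which is 2 full-or-partial €1,500 increments; reduction = 2 × €100 = €200, leaving €1,850.
Disability Support Credit: income exceeds €110,100 by €146,550 → 30 increments × €36 = €1,080 ≥ base, so the credit is €0.
Veteran's Credit: €256,650 is at or below the €266,800 threshold, so the full €3,110 applies.
Total: €5,441 + €1,850 + €0 + €3,110 = €10,401.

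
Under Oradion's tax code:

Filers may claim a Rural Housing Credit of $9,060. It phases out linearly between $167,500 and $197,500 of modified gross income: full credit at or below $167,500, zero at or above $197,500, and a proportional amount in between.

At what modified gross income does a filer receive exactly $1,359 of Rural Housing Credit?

$193,000

$1,359 is 1,359/9,060 of the full $9,060, so 7,701/9,060 of the $30,000 range has been used: income = $167,500 + $30,000 × 7,701/9,060 = $193,000.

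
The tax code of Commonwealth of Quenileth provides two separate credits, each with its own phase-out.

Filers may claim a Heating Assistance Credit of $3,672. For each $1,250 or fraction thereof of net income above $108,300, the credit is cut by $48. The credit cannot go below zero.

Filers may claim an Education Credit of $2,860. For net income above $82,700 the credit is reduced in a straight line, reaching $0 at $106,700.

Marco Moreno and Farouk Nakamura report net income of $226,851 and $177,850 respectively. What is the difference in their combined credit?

$984

Marco ($226,851): Heating Assistance Credit: income exceeds $108,300 by $118,551 → 95 increments × $48 = $4,560 ≥ base, so the credit is $0. Education Credit: $226,851 is at or above $106,700, so the credit is $0. total $0 + $0 = $0
Farouk ($177,850): Heating Assistance Credit: income exceeds $108,300 by $69,550, which is 56 full-or-partial $1,250 increments; reduction = 56 × $48 = $2,688, leaving $984. Education Credit: $177,850 is at or above $106,700, so the credit is $0. total $984 + $0 = $984
Difference: |$0 − $984| = $984.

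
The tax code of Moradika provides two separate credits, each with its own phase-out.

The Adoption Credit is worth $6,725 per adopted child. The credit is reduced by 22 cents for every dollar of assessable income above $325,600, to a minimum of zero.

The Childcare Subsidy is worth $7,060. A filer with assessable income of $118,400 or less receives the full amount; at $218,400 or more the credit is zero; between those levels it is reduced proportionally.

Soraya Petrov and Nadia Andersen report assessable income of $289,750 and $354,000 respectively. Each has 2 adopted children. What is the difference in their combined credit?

Soraya ($289,750): Adoption Credit: base = 2 × $6,725 = $13,450. $289,750 is at or below the $325,600 threshold, so the full $13,450 applies. Childcare Subsidy: $289,750 is at or above $218,400, so the credit is $0. total $13,450 + $0 = $13,450
Nadia ($354,000): Adoption Credit: base = 2 × $6,725 = $13,450. 22% of the $28,400 excess over $325,600 is $6,248; credit = $13,450 − $6,248 = $7,202. Childcare Subsidy: $354,000 is at or above $218,400, so the credit is $0. total $7,202 + $0 = $7,202
Difference: |$13,450 − $7,202| = $6,248.

$6,248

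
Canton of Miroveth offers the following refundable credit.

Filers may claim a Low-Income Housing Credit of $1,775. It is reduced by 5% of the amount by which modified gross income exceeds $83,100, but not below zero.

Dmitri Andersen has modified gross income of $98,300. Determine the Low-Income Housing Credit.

$1,015

Low-Income Housing Credit: 5% of the $15,200 excess over $83,100 is $760; credit = $1,775 − $760 = $1,015.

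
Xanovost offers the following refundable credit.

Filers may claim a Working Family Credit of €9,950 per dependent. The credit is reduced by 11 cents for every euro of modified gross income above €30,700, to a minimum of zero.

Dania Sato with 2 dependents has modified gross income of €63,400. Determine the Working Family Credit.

€16,303

Working Family Credit: base = 2 × €9,950 = €19,900. 11% of the €32,700 excess over €30,700 is €3,597; credit = €19,900 − €3,597 = €16,303.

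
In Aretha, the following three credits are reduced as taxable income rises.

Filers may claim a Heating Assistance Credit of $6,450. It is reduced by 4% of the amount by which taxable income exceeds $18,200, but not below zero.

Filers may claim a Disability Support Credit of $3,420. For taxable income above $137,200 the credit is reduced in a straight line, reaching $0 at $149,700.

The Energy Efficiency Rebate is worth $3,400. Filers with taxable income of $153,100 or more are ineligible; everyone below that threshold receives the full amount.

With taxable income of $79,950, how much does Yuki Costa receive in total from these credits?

Heating Assistance Credit: 4% of the $61,750 excess over $18,200 is $2,470; credit = $6,450 − $2,470 = $3,980.
Disability Support Credit: $79,950 is at or below the $137,200 threshold, so the full $3,420 applies.
Energy Efficiency Rebate: $79,950 is below the $153,100 cutoff, so the full $3,400 applies.
Total: $3,980 + $3,420 + $3,400 = $10,800.

$10,800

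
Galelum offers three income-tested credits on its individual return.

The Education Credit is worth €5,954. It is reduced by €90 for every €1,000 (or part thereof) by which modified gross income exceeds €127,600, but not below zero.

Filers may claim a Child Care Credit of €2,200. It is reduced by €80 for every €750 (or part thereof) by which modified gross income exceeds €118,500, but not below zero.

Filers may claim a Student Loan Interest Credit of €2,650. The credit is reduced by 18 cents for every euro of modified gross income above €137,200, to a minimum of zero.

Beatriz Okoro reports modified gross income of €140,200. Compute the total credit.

Education Credit: income exceeds €127,600 by €12,600, which is 13 full-or-partial €1,000 increments; reduction = 13 × €90 = €1,170, leaving €4,784.
Child Care Credit: income exceeds €118,500 by €21,700 → 29 increments × €80 = €2,320 ≥ base, so the credit is €0.
Student Loan Interest Credit: 18% of the €3,000 excess over €137,200 is €540; credit = €2,650 − €540 = €2,110.
Total: €4,784 + €0 + €2,110 = €6,894.

€6,894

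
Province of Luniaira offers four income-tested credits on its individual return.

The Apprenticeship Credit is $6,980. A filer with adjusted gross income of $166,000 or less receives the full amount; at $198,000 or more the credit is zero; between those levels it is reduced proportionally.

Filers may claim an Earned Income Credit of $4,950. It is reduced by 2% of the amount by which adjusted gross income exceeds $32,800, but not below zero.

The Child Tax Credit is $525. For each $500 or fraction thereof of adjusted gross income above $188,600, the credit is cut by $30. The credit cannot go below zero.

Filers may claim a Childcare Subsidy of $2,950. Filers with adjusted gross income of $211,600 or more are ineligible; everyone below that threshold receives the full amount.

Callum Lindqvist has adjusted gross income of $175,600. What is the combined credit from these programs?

Apprenticeship Credit: $175,600 is $9,600 into a $32,000 phase-out range, leaving 22,400/32,000 of the credit: $6,980 × 22,400/32,000 = $4,886.
Earned Income Credit: 2% of the $142,800 excess over $32,800 is $2,856; credit = $4,950 − $2,856 = $2,094.
Child Tax Credit: $175,600 is at or below the $188,600 threshold, so the full $525 applies.
Childcare Subsidy: $175,600 is below the $211,600 cutoff, so the full $2,950 applies.
Total: $4,886 + $2,094 + $525 + $2,950 = $10,455.

$10,455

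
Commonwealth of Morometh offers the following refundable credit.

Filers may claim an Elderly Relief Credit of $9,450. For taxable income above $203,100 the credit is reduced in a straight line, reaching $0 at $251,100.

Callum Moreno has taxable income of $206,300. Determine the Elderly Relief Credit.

Elderly Relief Credit: $206,300 is $3,200 into a $48,000 phase-out range, leaving 44,800/48,000 of the credit: $9,450 × 44,800/48,000 = $8,820.

$8,820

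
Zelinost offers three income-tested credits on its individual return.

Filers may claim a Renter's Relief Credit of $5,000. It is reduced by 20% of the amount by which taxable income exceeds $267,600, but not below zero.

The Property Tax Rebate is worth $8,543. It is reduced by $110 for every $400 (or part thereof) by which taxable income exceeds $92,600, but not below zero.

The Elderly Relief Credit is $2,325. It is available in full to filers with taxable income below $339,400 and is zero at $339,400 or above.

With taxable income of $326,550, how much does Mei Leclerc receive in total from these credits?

Renter's Relief Credit: 20% of the $58,950 excess over $267,600 is $11,790 ≥ base, so the credit is $0.
Property Tax Rebate: income exceeds $92,600 by $233,950 → 585 increments × $110 = $64,350 ≥ base, so the credit is $0.
Elderly Relief Credit: $326,550 is below the $339,400 cutoff, so the full $2,325 applies.
Total: $0 + $0 + $2,325 = $2,325.

$2,325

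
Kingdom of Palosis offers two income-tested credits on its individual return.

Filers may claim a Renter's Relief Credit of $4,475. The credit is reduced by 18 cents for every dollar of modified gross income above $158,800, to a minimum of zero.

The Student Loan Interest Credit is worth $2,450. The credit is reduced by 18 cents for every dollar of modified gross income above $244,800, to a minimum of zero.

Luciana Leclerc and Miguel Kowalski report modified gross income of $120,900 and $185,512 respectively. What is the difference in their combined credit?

$4,475

Luciana ($120,900): Renter's Relief Credit: $120,900 is at or below the $158,800 threshold, so the full $4,475 applies. Student Loan Interest Credit: $120,900 is at or below the $244,800 threshold, so the full $2,450 applies. total $4,475 + $2,450 = $6,925
Miguel ($185,512): Renter's Relief Credit: 18% of the $26,712 excess over $158,800 is $4,808.16 ≥ base, so the credit is $0. Student Loan Interest Credit: $185,512 is at or below the $244,800 threshold, so the full $2,450 applies. total $0 + $2,450 = $2,450
Difference: |$6,925 − $2,450| = $4,475.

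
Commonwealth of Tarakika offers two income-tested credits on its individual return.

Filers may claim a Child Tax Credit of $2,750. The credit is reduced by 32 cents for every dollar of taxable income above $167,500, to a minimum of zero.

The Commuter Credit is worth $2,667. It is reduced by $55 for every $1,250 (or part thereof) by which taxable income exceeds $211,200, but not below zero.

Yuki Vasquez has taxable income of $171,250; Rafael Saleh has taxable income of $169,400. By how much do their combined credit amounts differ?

Yuki ($171,250): Child Tax Credit: 32% of the $3,750 excess over $167,500 is $1,200; credit = $2,750 − $1,200 = $1,550. Commuter Credit: $171,250 is at or below the $211,200 threshold, so the full $2,667 applies. total $1,550 + $2,667 = $4,217
Rafael ($169,400): Child Tax Credit: 32% of the $1,900 excess over $167,500 is $608; credit = $2,750 − $608 = $2,142. Commuter Credit: $169,400 is at or below the $211,200 threshold, so the full $2,667 applies. total $2,142 + $2,667 = $4,809
Difference: |$4,217 − $4,809| = $592.

$592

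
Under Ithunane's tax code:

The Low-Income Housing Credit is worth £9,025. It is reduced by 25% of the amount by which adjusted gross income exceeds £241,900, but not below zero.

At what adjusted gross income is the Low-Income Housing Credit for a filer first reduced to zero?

The credit falls by 25% of each pound above £241,900, so it reaches zero when the excess is £9,025 / 25% = £36,100: income = £241,900 + £36,100 = £278,000.

£278,000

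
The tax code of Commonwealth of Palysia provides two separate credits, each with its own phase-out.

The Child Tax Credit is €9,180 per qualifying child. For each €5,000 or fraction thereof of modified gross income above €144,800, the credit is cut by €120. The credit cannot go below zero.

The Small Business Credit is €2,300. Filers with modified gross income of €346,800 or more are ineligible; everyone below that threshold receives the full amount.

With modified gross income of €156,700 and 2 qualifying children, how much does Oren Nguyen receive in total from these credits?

Child Tax Credit: base = 2 × €9,180 = €18,360. income exceeds €144,800 by €11,900, which is 3 full-or-partial €5,000 increments; reduction = 3 × €120 = €360, leaving €18,000.
Small Business Credit: €156,700 is below the €346,800 cutoff, so the full €2,300 applies.
Total: €18,000 + €2,300 = €20,300.

€20,300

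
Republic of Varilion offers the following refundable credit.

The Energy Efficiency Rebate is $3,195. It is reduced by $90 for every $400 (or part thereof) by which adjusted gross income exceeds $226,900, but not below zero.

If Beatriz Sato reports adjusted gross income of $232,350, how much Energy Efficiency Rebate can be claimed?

$1,935

Energy Efficiency Rebate: income exceeds $226,900 by $5,450, which is 14 full-or-partial $400 increments; reduction = 14 × $90 = $1,260, leaving $1,935.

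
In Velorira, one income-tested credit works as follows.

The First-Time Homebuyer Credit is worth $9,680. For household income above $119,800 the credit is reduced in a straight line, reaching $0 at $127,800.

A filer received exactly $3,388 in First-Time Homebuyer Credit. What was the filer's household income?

$125,000

$3,388 is 3,388/9,680 of the full $9,680, so 6,292/9,680 of the $8,000 range has been used: income = $119,800 + $8,000 × 6,292/9,680 = $125,000.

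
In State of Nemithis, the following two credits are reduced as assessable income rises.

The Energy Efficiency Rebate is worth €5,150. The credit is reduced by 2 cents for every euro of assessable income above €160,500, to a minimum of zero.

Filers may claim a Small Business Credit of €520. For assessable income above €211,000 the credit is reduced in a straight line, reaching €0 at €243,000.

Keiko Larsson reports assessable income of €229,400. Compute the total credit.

€3,993

Energy Efficiency Rebate: 2% of the €68,900 excess over €160,500 is €1,378; credit = €5,150 − €1,378 = €3,772.
Small Business Credit: €229,400 is €18,400 into a €32,000 phase-out range, leaving 13,600/32,000 of the credit: €520 × 13,600/32,000 = €221.
Total: €3,772 + €221 = €3,993.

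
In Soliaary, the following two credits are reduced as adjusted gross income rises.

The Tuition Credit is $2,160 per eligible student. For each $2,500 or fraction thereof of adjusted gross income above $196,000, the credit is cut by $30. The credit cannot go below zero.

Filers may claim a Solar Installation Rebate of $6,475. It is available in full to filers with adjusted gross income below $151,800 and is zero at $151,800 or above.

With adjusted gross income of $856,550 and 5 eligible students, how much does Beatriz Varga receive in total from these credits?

Tuition Credit: base = 5 × $2,160 = $10,800. income exceeds $196,000 by $660,550, which is 265 full-or-partial $2,500 increments; reduction = 265 × $30 = $7,950, leaving $2,850.
Solar Installation Rebate: $856,550 meets or exceeds the $151,800 cutoff, so the credit is $0.
Total: $2,850 + $0 = $2,850.

$2,850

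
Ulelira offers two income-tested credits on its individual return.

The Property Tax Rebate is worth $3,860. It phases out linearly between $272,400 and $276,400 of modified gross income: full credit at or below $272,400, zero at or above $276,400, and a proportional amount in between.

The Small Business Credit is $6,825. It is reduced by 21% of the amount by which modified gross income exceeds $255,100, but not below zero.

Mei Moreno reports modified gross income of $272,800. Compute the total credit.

$6,582

Property Tax Rebate: $272,800 is $400 into a $4,000 phase-out range, leaving 3,600/4,000 of the credit: $3,860 × 3,600/4,000 = $3,474.
Small Business Credit: 21% of the $17,700 excess over $255,100 is $3,717; credit = $6,825 − $3,717 = $3,108.
Total: $3,474 + $3,108 = $6,582.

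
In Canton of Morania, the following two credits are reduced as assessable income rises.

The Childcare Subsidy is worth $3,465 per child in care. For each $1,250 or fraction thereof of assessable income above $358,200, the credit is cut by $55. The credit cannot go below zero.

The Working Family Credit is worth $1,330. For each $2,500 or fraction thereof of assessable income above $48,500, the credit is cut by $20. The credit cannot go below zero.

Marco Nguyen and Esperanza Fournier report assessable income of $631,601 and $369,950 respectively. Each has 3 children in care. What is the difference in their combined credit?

$9,845

Marco ($631,601): Childcare Subsidy: base = 3 × $3,465 = $10,395. income exceeds $358,200 by $273,401 → 219 increments × $55 = $12,045 ≥ base, so the credit is $0. Working Family Credit: income exceeds $48,500 by $583,101 → 234 increments × $20 = $4,680 ≥ base, so the credit is $0. total $0 + $0 = $0
Esperanza ($369,950): Childcare Subsidy: base = 3 × $3,465 = $10,395. income exceeds $358,200 by $11,750, which is 10 full-or-partial $1,250 increments; reduction = 10 × $55 = $550, leaving $9,845. Working Family Credit: income exceeds $48,500 by $321,450 → 129 increments × $20 = $2,580 ≥ base, so the credit is $0. total $9,845 + $0 = $9,845
Difference: |$0 − $9,845| = $9,845.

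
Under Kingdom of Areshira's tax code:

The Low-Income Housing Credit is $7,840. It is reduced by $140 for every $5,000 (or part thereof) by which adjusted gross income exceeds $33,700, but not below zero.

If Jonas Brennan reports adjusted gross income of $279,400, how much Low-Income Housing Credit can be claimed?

$840

Low-Income Housing Credit: income exceeds $33,700 by $245,700, which is 50 full-or-partial $5,000 increments; reduction = 50 × $140 = $7,000, leaving $840.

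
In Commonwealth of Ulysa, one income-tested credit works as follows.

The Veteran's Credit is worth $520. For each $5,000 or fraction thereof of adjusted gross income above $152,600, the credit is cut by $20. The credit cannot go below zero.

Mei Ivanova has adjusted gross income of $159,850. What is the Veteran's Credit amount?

Veteran's Credit: income exceeds $152,600 by $7,250, which is 2 full-or-partial $5,000 increments; reduction = 2 × $20 = $40, leaving $480.

$480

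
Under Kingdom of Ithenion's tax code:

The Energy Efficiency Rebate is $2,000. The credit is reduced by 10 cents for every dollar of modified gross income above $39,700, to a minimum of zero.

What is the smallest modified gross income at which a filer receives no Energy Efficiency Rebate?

$59,700

The credit falls by 10% of each dollar above $39,700, so it reaches zero when the excess is $2,000 / 10% = $20,000: income = $39,700 + $20,000 = $59,700.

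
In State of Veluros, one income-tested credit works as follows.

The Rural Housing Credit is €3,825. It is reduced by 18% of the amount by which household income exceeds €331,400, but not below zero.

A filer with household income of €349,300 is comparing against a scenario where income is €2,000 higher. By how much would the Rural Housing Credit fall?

€360

At €349,300 — 18% of the €17,900 excess over €331,400 is €3,222; credit = €3,825 − €3,222 = €603.
At €351,300 — 18% of the €19,900 excess over €331,400 is €3,582; credit = €3,825 − €3,582 = €243.
Lost: €603 − €243 = €360.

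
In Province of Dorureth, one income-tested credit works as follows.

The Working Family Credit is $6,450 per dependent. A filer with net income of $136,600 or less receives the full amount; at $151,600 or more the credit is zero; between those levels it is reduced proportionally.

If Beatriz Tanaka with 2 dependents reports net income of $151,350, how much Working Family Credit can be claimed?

$215

Working Family Credit: base = 2 × $6,450 = $12,900. $151,350 is $14,750 into a $15,000 phase-out range, leaving 250/15,000 of the credit: $12,900 × 250/15,000 = $215.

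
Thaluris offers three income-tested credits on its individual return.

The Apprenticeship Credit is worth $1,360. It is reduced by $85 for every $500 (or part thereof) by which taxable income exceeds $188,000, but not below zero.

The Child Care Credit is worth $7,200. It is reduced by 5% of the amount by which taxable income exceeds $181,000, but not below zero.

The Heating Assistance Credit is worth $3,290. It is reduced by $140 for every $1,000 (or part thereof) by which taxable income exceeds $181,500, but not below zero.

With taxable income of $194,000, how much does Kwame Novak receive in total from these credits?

Apprenticeship Credit: income exceeds $188,000 by $6,000, which is 12 full-or-partial $500 increments; reduction = 12 × $85 = $1,020, leaving $340.
Child Care Credit: 5% of the $13,000 excess over $181,000 is $650; credit = $7,200 − $650 = $6,550.
Heating Assistance Credit: income exceeds $181,500 by $12,500, which is 13 full-or-partial $1,000 increments; reduction = 13 × $140 = $1,820, leaving $1,470.
Total: $340 + $6,550 + $1,470 = $8,360.

$8,360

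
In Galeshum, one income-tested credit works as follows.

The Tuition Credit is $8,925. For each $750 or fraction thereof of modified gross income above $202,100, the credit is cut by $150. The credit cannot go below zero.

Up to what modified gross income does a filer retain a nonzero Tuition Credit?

After 59 increments the reduction is 59 × $150 = $8,850, leaving $75; one more increment wipes it out. Increment 59 ends at excess 59 × $750 = $44,250, so the highest qualifying income is $202,100 + $44,250 = $246,350.

$246,350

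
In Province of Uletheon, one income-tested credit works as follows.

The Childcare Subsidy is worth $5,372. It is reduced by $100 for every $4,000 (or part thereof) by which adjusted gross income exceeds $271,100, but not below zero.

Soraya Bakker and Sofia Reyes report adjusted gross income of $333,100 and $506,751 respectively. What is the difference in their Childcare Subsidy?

Soraya ($333,100): Childcare Subsidy: income exceeds $271,100 by $62,000, which is 16 full-or-partial $4,000 increments; reduction = 16 × $100 = $1,600, leaving $3,772.
Sofia ($506,751): Childcare Subsidy: income exceeds $271,100 by $235,651 → 59 increments × $100 = $5,900 ≥ base, so the credit is $0.
Difference: |$3,772 − $0| = $3,772.

$3,772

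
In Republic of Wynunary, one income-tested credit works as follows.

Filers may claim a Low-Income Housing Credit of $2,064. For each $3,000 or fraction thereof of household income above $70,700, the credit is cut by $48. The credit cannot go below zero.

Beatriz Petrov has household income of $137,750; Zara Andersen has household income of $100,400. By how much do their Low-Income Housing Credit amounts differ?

Beatriz ($137,750): Low-Income Housing Credit: income exceeds $70,700 by $67,050, which is 23 full-or-partial $3,000 increments; reduction = 23 × $48 = $1,104, leaving $960.
Zara ($100,400): Low-Income Housing Credit: income exceeds $70,700 by $29,700, which is 10 full-or-partial $3,000 increments; reduction = 10 × $48 = $480, leaving $1,584.
Difference: |$960 − $1,584| = $624.

$624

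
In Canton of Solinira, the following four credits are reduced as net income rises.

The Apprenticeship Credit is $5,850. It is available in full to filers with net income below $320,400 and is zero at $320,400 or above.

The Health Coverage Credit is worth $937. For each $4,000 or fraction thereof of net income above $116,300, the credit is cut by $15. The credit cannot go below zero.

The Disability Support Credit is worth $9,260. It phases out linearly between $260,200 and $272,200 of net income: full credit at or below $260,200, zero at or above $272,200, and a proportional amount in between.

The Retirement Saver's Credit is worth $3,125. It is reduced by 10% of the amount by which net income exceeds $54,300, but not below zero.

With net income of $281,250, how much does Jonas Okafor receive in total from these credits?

Apprenticeship Credit: $281,250 is below the $320,400 cutoff, so the full $5,850 applies.
Health Coverage Credit: income exceeds $116,300 by $164,950, which is 42 full-or-partial $4,000 increments; reduction = 42 × $15 = $630, leaving $307.
Disability Support Credit: $281,250 is at or above $272,200, so the credit is $0.
Retirement Saver's Credit: 10% of the $226,950 excess over $54,300 is $22,695 ≥ base, so the credit is $0.
Total: $5,850 + $307 + $0 + $0 = $6,157.

$6,157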